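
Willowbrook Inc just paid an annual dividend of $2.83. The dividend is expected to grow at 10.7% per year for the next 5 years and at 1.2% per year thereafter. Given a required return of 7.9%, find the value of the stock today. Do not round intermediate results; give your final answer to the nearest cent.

$63.88

D_1 = 3.13281
D_2 = 3.46802
D_3 = 3.83910
D_4 = 4.24988
D_5 = 4.70462
Terminal value at year 5: TV = D_5×(1+g_2)/(r−g_2) = 4.76108/0.067 = 71.06083
P_0 = D_1/(1+r)^1 + D_2/(1+r)^2 + D_3/(1+r)^3 + D_4/(1+r)^4 + D_5/(1+r)^5 + TV/(1+r)^5
    = 2.90344 + 2.97878 + 3.05608 + 3.13539 + 3.21675 + 48.58733 = 63.87777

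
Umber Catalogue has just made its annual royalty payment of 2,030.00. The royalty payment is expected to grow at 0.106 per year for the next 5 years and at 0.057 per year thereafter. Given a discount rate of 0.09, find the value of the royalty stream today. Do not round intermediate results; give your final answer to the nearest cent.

80541.73

D_1 = 2245.18000
D_2 = 2483.16908
D_3 = 2746.38500
D_4 = 3037.50181
D_5 = 3359.47700
Terminal value at year 5: TV = D_5×(1+g_2)/(r−g_2) = 3550.96719/0.033 = 107605.06649
P_0 = D_1/(1+r)^1 + D_2/(1+r)^2 + D_3/(1+r)^3 + D_4/(1+r)^4 + D_5/(1+r)^5 + TV/(1+r)^5
    = 2059.79817 + 2090.03373 + 2120.71313 + 2151.84286 + 2183.42955 + 69935.91004 = 80541.72747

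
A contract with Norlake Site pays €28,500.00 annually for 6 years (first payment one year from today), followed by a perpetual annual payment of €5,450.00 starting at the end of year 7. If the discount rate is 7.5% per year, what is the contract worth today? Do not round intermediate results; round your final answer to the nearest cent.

€180859.83

PV of 6-year annuity: €28,500.00 × [1 − (1+0.075)^−6] / 0.075 = 133774.62298
Perpetuity value at year 6: €5,450.00 / 0.075 = 72666.66667
PV of perpetuity: 72666.66667 / (1+0.075)^6 = 47085.20368
Total PV = 133774.62298 + 47085.20368 = 180859.82666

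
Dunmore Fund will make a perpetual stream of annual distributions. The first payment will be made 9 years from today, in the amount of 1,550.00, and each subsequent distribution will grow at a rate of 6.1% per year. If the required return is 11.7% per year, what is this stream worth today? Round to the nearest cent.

11421.37

Value at end of year 8: C₁ / (r − g) = 1,550.00 / (0.117 − 0.061) = 27,678.5714
Discount to today: PV = 27,678.5714 / (1 + 0.117)^8 = 27,678.5714 / 2.423402 = 11,421.37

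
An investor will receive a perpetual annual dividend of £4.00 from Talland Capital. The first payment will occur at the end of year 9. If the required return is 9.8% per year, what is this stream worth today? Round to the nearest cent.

£19.32

Value at end of year 8: C / r = £4.00 / 0.098 = £40.8163
Discount to today: PV = £40.8163 / (1 + 0.098)^8 = £40.8163 / 2.112607 = £19.32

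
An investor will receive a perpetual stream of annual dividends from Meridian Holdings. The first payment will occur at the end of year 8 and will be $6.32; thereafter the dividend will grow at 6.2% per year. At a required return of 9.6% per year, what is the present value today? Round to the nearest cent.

Value at end of year 7: C₁ / (r − g) = $6.32 / (0.096 − 0.062) = $185.8824
Discount to today: PV = $185.8824 / (1 + 0.096)^7 = $185.8824 / 1.899651 = $97.85

$97.85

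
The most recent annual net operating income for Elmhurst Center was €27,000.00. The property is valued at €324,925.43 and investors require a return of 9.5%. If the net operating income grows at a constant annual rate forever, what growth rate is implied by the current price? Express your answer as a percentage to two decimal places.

P = D₀(1+g)/(r−g) ⇒ P(r−g) = D₀(1+g) ⇒ g(P+D₀) = P·r − D₀
g = (P·r − D₀)/(P + D₀) = (€324,925.43×0.095 − €27,000.00) / (€324,925.43 + €27,000.00) = 0.010991

1.10%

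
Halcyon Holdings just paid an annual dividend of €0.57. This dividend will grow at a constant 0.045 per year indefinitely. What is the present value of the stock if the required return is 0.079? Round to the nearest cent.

€17.52

D₁ = D₀ × (1 + g) = €0.57 × 1.045 = €0.5957
Growing perpetuity: P = D₁ / (r − g) = €0.5957 / (0.079 − 0.045) = €17.52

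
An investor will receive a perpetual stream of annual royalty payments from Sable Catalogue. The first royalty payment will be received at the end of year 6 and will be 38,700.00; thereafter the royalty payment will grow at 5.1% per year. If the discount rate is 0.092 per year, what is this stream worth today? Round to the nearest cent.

607874.49

Value at end of year 5: C₁ / (r − g) = 38,700.00 / (0.092 − 0.051) = 943,902.4390
Discount to today: PV = 943,902.4390 / (1 + 0.092)^5 = 943,902.4390 / 1.552792 = 607,874.49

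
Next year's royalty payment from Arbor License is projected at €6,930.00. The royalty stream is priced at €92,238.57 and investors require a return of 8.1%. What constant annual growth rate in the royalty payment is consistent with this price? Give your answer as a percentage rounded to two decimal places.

P = D₁/(r−g) ⇒ g = r − D₁/P = 0.081 − €6,930.00/€92,238.57 = 0.005869

0.59%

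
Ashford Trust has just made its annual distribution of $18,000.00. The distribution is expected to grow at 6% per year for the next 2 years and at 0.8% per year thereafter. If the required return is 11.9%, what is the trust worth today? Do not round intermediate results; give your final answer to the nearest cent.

D_1 = 19080.00000
D_2 = 20224.80000
Terminal value at year 2: TV = D_2×(1+g_2)/(r−g_2) = 20386.59840/0.111 = 183663.04865
P_0 = D_1/(1+r)^1 + D_2/(1+r)^2 + TV/(1+r)^2
    = 17050.93834 + 16151.91657 + 146676.86396 = 179879.71886

$179879.72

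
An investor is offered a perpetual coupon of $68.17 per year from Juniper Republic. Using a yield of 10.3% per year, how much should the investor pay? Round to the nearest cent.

Level perpetuity: PV = C / r = $68.17 / 0.103 = $661.84

$661.84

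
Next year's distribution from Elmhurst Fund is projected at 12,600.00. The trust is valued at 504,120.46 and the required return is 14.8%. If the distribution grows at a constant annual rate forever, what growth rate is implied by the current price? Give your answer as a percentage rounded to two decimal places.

P = D₁/(r−g) ⇒ g = r − D₁/P = 0.148 − 12,600.00/504,120.46 = 0.123006

12.30%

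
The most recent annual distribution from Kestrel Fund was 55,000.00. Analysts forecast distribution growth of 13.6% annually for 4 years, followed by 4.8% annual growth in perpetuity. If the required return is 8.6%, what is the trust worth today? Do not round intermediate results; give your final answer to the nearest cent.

2062592.81

D_1 = 62480.00000
D_2 = 70977.28000
D_3 = 80630.19008
D_4 = 91595.89593
Terminal value at year 4: TV = D_4×(1+g_2)/(r−g_2) = 95992.49894/0.038 = 2526118.39304
P_0 = D_1/(1+r)^1 + D_2/(1+r)^2 + D_3/(1+r)^3 + D_4/(1+r)^4 + TV/(1+r)^4
    = 57532.22836 + 60181.04182 + 62951.80802 + 65850.14172 + 1816077.59275 = 2062592.81268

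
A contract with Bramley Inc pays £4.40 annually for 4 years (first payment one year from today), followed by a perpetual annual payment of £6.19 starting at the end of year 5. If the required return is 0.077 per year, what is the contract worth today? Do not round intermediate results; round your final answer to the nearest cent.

£74.42

PV of 4-year annuity: £4.40 × [1 − (1+0.077)^−4] / 0.077 = 14.67121
Perpetuity value at year 4: £6.19 / 0.077 = 80.38961
PV of perpetuity: 80.38961 / (1+0.077)^4 = 59.74989
Total PV = 14.67121 + 59.74989 = 74.42110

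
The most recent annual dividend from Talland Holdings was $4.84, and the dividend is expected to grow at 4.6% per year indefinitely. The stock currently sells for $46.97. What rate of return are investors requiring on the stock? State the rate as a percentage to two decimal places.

D₁ = $4.84 × 1.046 = $5.0626
P = D₁/(r − g) ⇒ r = D₁/P + g = $5.0626/$46.97 + 0.046 = 0.107785 + 0.046 = 0.153785

15.38%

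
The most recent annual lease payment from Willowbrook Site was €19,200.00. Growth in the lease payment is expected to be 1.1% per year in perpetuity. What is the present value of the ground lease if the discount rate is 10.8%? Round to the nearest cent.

D₁ = D₀ × (1 + g) = €19,200.00 × 1.011 = €19,411.2000
Growing perpetuity: P = D₁ / (r − g) = €19,411.2000 / (0.108 − 0.011) = €200,115.46

€200115.46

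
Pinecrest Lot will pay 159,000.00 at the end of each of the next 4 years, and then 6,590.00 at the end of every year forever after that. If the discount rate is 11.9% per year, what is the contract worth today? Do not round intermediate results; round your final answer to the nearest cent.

519277.23

PV of 4-year annuity: 159,000.00 × [1 − (1+0.119)^−4] / 0.119 = 483957.43756
Perpetuity value at year 4: 6,590.00 / 0.119 = 55378.15126
PV of perpetuity: 55378.15126 / (1+0.119)^4 = 35319.78954
Total PV = 483957.43756 + 35319.78954 = 519277.22710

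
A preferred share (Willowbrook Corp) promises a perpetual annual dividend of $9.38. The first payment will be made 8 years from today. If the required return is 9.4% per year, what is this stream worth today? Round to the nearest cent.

$53.21

Value at end of year 7: C / r = $9.38 / 0.094 = $99.7872
Discount to today: PV = $99.7872 / (1 + 0.094)^7 = $99.7872 / 1.875518 = $53.21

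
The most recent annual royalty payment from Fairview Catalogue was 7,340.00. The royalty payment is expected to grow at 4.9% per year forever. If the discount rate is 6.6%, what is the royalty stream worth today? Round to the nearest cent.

452921.18

D₁ = D₀ × (1 + g) = 7,340.00 × 1.049 = 7,699.6600
Growing perpetuity: P = D₁ / (r − g) = 7,699.6600 / (0.066 − 0.049) = 452,921.18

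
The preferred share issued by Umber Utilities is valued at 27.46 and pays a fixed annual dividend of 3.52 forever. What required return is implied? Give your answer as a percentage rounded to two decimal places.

P = C/r ⇒ r = C/P = 3.52/27.46 = 0.128186

12.82%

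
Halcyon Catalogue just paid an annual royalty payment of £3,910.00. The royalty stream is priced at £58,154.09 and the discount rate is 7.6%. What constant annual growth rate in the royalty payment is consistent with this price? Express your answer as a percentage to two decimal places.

P = D₀(1+g)/(r−g) ⇒ P(r−g) = D₀(1+g) ⇒ g(P+D₀) = P·r − D₀
g = (P·r − D₀)/(P + D₀) = (£58,154.09×0.076 − £3,910.00) / (£58,154.09 + £3,910.00) = 0.008213

0.82%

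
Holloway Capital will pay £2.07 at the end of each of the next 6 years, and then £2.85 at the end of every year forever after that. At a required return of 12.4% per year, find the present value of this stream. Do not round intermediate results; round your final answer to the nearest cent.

PV of 6-year annuity: £2.07 × [1 − (1+0.124)^−6] / 0.124 = 8.41506
Perpetuity value at year 6: £2.85 / 0.124 = 22.98387
PV of perpetuity: 22.98387 / (1+0.124)^6 = 11.39791
Total PV = 8.41506 + 11.39791 = 19.81298

£19.81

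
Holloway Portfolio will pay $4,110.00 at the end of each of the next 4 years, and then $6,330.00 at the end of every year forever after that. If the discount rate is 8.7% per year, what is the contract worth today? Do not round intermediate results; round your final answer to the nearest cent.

PV of 4-year annuity: $4,110.00 × [1 − (1+0.087)^−4] / 0.087 = 13403.40215
Perpetuity value at year 4: $6,330.00 / 0.087 = 72758.62069
PV of perpetuity: 72758.62069 / (1+0.087)^4 = 52115.42467
Total PV = 13403.40215 + 52115.42467 = 65518.82683

$65518.83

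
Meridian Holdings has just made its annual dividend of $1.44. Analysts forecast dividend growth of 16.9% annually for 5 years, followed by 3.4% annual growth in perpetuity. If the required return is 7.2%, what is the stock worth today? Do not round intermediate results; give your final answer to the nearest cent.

D_1 = 1.68336
D_2 = 1.96785
D_3 = 2.30041
D_4 = 2.68918
D_5 = 3.14366
Terminal value at year 5: TV = D_5×(1+g_2)/(r−g_2) = 3.25054/0.038 = 85.54054
P_0 = D_1/(1+r)^1 + D_2/(1+r)^2 + D_3/(1+r)^3 + D_4/(1+r)^4 + D_5/(1+r)^5 + TV/(1+r)^5
    = 1.57030 + 1.71239 + 1.86733 + 2.03630 + 2.22055 + 60.42241 = 69.82928

$69.83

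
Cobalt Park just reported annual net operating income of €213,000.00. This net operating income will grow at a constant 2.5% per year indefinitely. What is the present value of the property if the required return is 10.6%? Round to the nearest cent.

€2695370.37

D₁ = D₀ × (1 + g) = €213,000.00 × 1.025 = €218,325.0000
Growing perpetuity: P = D₁ / (r − g) = €218,325.0000 / (0.106 − 0.025) = €2,695,370.37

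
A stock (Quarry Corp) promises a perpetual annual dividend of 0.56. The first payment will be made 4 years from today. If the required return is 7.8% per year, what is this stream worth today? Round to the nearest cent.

Value at end of year 3: C / r = 0.56 / 0.078 = 7.1795
Discount to today: PV = 7.1795 / (1 + 0.078)^3 = 7.1795 / 1.252727 = 5.73

5.73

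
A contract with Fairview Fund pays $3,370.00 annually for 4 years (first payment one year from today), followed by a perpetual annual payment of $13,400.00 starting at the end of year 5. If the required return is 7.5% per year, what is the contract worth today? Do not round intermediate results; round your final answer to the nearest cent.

$145072.92

PV of 4-year annuity: $3,370.00 × [1 − (1+0.075)^−4] / 0.075 = 11287.22953
Perpetuity value at year 4: $13,400.00 / 0.075 = 178666.66667
PV of perpetuity: 178666.66667 / (1+0.075)^4 = 133785.69465
Total PV = 11287.22953 + 133785.69465 = 145072.92418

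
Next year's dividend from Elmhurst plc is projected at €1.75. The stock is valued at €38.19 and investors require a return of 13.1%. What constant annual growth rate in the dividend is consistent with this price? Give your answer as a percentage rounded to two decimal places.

P = D₁/(r−g) ⇒ g = r − D₁/P = 0.131 − €1.75/€38.19 = 0.085176

8.52%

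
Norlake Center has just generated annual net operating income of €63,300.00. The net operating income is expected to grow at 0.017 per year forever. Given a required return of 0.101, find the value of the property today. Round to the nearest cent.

€766382.14

D₁ = D₀ × (1 + g) = €63,300.00 × 1.017 = €64,376.1000
Growing perpetuity: P = D₁ / (r − g) = €64,376.1000 / (0.101 − 0.017) = €766,382.14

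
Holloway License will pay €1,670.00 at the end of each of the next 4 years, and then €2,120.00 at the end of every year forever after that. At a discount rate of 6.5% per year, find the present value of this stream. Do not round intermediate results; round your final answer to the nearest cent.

€31073.78

PV of 4-year annuity: €1,670.00 × [1 − (1+0.065)^−4] / 0.065 = 5721.08366
Perpetuity value at year 4: €2,120.00 / 0.065 = 32615.38462
PV of perpetuity: 32615.38462 / (1+0.065)^4 = 25352.69158
Total PV = 5721.08366 + 25352.69158 = 31073.77524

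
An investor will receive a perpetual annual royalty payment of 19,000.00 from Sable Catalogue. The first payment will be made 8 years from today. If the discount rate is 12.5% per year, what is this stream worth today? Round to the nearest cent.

Value at end of year 7: C / r = 19,000.00 / 0.125 = 152,000.0000
Discount to today: PV = 152,000.0000 / (1 + 0.125)^7 = 152,000.0000 / 2.280697 = 66,646.28

66646.28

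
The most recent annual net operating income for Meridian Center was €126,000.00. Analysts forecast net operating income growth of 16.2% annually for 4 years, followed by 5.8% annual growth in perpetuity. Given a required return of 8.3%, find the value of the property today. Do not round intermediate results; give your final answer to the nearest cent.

D_1 = 146412.00000
D_2 = 170130.74400
D_3 = 197691.92453
D_4 = 229718.01630
Terminal value at year 4: TV = D_4×(1+g_2)/(r−g_2) = 243041.66125/0.025 = 9721666.44988
P_0 = D_1/(1+r)^1 + D_2/(1+r)^2 + D_3/(1+r)^3 + D_4/(1+r)^4 + TV/(1+r)^4
    = 135191.13573 + 145052.72366 + 155633.67026 + 166986.44953 + 7066866.54417 = 7669730.52336

€7669730.52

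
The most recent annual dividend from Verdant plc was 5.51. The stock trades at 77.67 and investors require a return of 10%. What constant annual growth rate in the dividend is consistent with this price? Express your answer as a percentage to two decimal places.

P = D₀(1+g)/(r−g) ⇒ P(r−g) = D₀(1+g) ⇒ g(P+D₀) = P·r − D₀
g = (P·r − D₀)/(P + D₀) = (77.67×0.1 − 5.51) / (77.67 + 5.51) = 0.027134

2.71%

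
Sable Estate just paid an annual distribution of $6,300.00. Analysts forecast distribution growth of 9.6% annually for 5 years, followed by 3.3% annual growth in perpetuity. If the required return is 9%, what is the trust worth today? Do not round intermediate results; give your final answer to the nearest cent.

$149374.88

D_1 = 6904.80000
D_2 = 7567.66080
D_3 = 8294.15624
D_4 = 9090.39524
D_5 = 9963.07318
Terminal value at year 5: TV = D_5×(1+g_2)/(r−g_2) = 10291.85459/0.057 = 180558.85251
P_0 = D_1/(1+r)^1 + D_2/(1+r)^2 + D_3/(1+r)^3 + D_4/(1+r)^4 + D_5/(1+r)^5 + TV/(1+r)^5
    = 6334.67890 + 6369.54869 + 6404.61043 + 6439.86516 + 6475.31396 + 117350.86532 = 149374.88246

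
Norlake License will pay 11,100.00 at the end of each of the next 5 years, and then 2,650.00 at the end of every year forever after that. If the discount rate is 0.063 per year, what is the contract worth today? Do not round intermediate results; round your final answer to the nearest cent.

77369.34

PV of 5-year annuity: 11,100.00 × [1 − (1+0.063)^−5] / 0.063 = 46378.09789
Perpetuity value at year 5: 2,650.00 / 0.063 = 42063.49206
PV of perpetuity: 42063.49206 / (1+0.063)^5 = 30991.24347
Total PV = 46378.09789 + 30991.24347 = 77369.34136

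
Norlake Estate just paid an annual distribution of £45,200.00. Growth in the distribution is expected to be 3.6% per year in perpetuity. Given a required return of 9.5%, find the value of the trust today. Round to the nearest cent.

D₁ = D₀ × (1 + g) = £45,200.00 × 1.036 = £46,827.2000
Growing perpetuity: P = D₁ / (r − g) = £46,827.2000 / (0.095 − 0.036) = £793,681.36

£793681.36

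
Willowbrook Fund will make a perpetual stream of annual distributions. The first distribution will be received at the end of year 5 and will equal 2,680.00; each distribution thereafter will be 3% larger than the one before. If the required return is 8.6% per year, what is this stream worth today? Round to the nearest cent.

34405.47

Value at end of year 4: C₁ / (r − g) = 2,680.00 / (0.086 − 0.03) = 47,857.1429
Discount to today: PV = 47,857.1429 / (1 + 0.086)^4 = 47,857.1429 / 1.390975 = 34,405.47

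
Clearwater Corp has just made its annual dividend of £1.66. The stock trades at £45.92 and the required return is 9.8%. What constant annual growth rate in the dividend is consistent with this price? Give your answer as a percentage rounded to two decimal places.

P = D₀(1+g)/(r−g) ⇒ P(r−g) = D₀(1+g) ⇒ g(P+D₀) = P·r − D₀
g = (P·r − D₀)/(P + D₀) = (£45.92×0.098 − £1.66) / (£45.92 + £1.66) = 0.059692

5.97%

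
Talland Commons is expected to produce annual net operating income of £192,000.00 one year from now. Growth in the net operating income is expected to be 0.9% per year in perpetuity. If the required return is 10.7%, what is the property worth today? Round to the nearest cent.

£1959183.67

Growing perpetuity: P = D₁ / (r − g) = £192,000.0000 / (0.107 − 0.009) = £1,959,183.67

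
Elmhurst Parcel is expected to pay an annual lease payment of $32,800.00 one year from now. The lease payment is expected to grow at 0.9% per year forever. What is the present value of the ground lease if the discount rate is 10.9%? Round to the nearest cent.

$328000.00

Growing perpetuity: P = D₁ / (r − g) = $32,800.0000 / (0.109 − 0.009) = $328,000.00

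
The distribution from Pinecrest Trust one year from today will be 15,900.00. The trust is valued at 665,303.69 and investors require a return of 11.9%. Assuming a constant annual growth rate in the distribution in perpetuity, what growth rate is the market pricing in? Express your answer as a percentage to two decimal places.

P = D₁/(r−g) ⇒ g = r − D₁/P = 0.119 − 15,900.00/665,303.69 = 0.095101

9.51%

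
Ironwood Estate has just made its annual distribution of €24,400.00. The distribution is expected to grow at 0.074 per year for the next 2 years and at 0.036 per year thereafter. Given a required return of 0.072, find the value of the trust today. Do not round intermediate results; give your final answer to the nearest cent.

€753736.94

D_1 = 26205.60000
D_2 = 28144.81440
Terminal value at year 2: TV = D_2×(1+g_2)/(r−g_2) = 29158.02772/0.036 = 809945.21440
P_0 = D_1/(1+r)^1 + D_2/(1+r)^2 + TV/(1+r)^2
    = 24445.52239 + 24491.12971 + 704800.28820 = 753736.94030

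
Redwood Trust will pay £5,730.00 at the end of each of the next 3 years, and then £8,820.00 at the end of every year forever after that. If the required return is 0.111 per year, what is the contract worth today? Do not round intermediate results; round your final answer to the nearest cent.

£71921.49

PV of 3-year annuity: £5,730.00 × [1 − (1+0.111)^−3] / 0.111 = 13978.16755
Perpetuity value at year 3: £8,820.00 / 0.111 = 79459.45946
PV of perpetuity: 79459.45946 / (1+0.111)^3 = 57943.32721
Total PV = 13978.16755 + 57943.32721 = 71921.49476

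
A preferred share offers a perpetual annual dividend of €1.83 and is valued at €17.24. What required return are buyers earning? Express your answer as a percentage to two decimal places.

10.61%

P = C/r ⇒ r = C/P = €1.83/€17.24 = 0.106148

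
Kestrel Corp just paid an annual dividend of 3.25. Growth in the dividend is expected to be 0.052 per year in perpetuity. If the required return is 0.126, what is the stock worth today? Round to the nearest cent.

46.20

D₁ = D₀ × (1 + g) = 3.25 × 1.052 = 3.4190
Growing perpetuity: P = D₁ / (r − g) = 3.4190 / (0.126 − 0.052) = 46.20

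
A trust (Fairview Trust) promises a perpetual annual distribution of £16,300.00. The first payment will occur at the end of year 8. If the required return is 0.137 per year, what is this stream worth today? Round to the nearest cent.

Value at end of year 7: C / r = £16,300.00 / 0.137 = £118,978.1022
Discount to today: PV = £118,978.1022 / (1 + 0.137)^7 = £118,978.1022 / 2.456537 = £48,433.27

£48433.27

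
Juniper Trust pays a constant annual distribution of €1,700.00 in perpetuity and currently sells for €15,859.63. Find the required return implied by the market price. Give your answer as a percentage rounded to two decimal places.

10.72%

P = C/r ⇒ r = C/P = €1,700.00/€15,859.63 = 0.107190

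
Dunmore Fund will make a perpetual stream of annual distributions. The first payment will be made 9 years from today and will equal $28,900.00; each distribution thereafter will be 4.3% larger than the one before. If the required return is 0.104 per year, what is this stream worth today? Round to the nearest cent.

Value at end of year 8: C₁ / (r − g) = $28,900.00 / (0.104 − 0.043) = $473,770.4918
Discount to today: PV = $473,770.4918 / (1 + 0.104)^8 = $473,770.4918 / 2.206747 = $214,691.78

$214691.78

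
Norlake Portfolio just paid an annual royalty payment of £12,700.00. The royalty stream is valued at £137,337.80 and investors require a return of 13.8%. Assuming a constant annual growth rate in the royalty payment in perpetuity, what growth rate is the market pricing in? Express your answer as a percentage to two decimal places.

P = D₀(1+g)/(r−g) ⇒ P(r−g) = D₀(1+g) ⇒ g(P+D₀) = P·r − D₀
g = (P·r − D₀)/(P + D₀) = (£137,337.80×0.138 − £12,700.00) / (£137,337.80 + £12,700.00) = 0.041674

4.17%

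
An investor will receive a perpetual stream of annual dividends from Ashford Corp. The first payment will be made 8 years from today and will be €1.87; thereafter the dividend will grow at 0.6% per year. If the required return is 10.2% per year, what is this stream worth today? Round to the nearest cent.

€9.87

Value at end of year 7: C₁ / (r − g) = €1.87 / (0.102 − 0.006) = €19.4792
Discount to today: PV = €19.4792 / (1 + 0.102)^7 = €19.4792 / 1.973655 = €9.87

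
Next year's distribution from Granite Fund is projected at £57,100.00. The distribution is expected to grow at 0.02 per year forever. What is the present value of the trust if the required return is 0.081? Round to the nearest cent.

£936065.57

Growing perpetuity: P = D₁ / (r − g) = £57,100.0000 / (0.081 − 0.02) = £936,065.57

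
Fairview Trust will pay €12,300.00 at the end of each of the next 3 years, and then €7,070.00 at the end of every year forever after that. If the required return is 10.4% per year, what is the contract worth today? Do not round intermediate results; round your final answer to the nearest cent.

€80895.96

PV of 3-year annuity: €12,300.00 × [1 − (1+0.104)^−3] / 0.104 = 30374.15356
Perpetuity value at year 3: €7,070.00 / 0.104 = 67980.76923
PV of perpetuity: 67980.76923 / (1+0.104)^3 = 50521.80454
Total PV = 30374.15356 + 50521.80454 = 80895.95810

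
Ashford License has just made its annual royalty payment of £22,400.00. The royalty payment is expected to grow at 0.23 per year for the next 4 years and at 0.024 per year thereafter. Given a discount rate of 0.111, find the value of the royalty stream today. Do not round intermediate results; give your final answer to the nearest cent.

£512392.40

D_1 = 27552.00000
D_2 = 33888.96000
D_3 = 41683.42080
D_4 = 51270.60758
Terminal value at year 4: TV = D_4×(1+g_2)/(r−g_2) = 52501.10217/0.087 = 603460.94444
P_0 = D_1/(1+r)^1 + D_2/(1+r)^2 + D_3/(1+r)^3 + D_4/(1+r)^4 + TV/(1+r)^4
    = 24799.27993 + 27455.54844 + 30396.33175 + 33652.10446 + 396089.13754 = 512392.40211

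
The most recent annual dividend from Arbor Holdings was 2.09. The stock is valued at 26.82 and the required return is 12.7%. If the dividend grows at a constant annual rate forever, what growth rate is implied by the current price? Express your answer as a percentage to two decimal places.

P = D₀(1+g)/(r−g) ⇒ P(r−g) = D₀(1+g) ⇒ g(P+D₀) = P·r − D₀
g = (P·r − D₀)/(P + D₀) = (26.82×0.127 − 2.09) / (26.82 + 2.09) = 0.045525

4.55%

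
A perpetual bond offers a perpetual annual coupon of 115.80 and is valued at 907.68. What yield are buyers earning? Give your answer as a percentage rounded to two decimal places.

P = C/r ⇒ r = C/P = 115.80/907.68 = 0.127578

12.76%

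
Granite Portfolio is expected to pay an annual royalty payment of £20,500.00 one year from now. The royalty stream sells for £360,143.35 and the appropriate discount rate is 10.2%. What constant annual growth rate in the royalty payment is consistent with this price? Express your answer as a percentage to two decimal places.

P = D₁/(r−g) ⇒ g = r − D₁/P = 0.102 − £20,500.00/£360,143.35 = 0.045078

4.51%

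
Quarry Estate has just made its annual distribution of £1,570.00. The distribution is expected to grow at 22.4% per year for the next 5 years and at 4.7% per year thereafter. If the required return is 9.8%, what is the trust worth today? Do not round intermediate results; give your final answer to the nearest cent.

D_1 = 1921.68000
D_2 = 2352.13632
D_3 = 2879.01486
D_4 = 3523.91418
D_5 = 4313.27096
Terminal value at year 5: TV = D_5×(1+g_2)/(r−g_2) = 4515.99470/0.051 = 88548.91560
P_0 = D_1/(1+r)^1 + D_2/(1+r)^2 + D_3/(1+r)^3 + D_4/(1+r)^4 + D_5/(1+r)^5 + TV/(1+r)^5
    = 1750.16393 + 1951.00242 + 2174.88794 + 2424.46525 + 2702.68257 + 55484.48336 = 66487.68547

£66487.69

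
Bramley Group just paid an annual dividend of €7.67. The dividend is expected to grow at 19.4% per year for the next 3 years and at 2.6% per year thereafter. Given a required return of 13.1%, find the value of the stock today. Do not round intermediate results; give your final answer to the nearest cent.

€113.85

D_1 = 9.15798
D_2 = 10.93463
D_3 = 13.05595
Terminal value at year 3: TV = D_3×(1+g_2)/(r−g_2) = 13.39540/0.105 = 127.57524
P_0 = D_1/(1+r)^1 + D_2/(1+r)^2 + D_3/(1+r)^3 + TV/(1+r)^3
    = 8.09724 + 8.54828 + 9.02445 + 88.18173 = 113.85169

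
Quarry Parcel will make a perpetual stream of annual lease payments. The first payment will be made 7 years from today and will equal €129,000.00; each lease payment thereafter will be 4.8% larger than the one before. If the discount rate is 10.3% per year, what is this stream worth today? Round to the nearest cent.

Value at end of year 6: C₁ / (r − g) = €129,000.00 / (0.103 − 0.048) = €2,345,454.5455
Discount to today: PV = €2,345,454.5455 / (1 + 0.103)^6 = €2,345,454.5455 / 1.800749 = €1,302,488.65

€1302488.65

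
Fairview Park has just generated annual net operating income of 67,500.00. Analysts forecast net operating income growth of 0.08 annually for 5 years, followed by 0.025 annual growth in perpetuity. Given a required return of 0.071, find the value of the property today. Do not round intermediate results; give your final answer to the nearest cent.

1914447.99

D_1 = 72900.00000
D_2 = 78732.00000
D_3 = 85030.56000
D_4 = 91833.00480
D_5 = 99179.64518
Terminal value at year 5: TV = D_5×(1+g_2)/(r−g_2) = 101659.13631/0.046 = 2209981.22421
P_0 = D_1/(1+r)^1 + D_2/(1+r)^2 + D_3/(1+r)^3 + D_4/(1+r)^4 + D_5/(1+r)^5 + TV/(1+r)^5
    = 68067.22689 + 68639.22039 + 69216.02057 + 69797.66780 + 70384.20282 + 1568343.64981 = 1914447.98827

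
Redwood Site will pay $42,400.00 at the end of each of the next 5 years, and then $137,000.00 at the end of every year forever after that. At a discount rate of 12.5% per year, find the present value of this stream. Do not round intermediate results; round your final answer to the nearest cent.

PV of 5-year annuity: $42,400.00 × [1 − (1+0.125)^−5] / 0.125 = 150968.09768
Perpetuity value at year 5: $137,000.00 / 0.125 = 1096000.00000
PV of perpetuity: 1096000.00000 / (1+0.125)^5 = 608202.13721
Total PV = 150968.09768 + 608202.13721 = 759170.23489

$759170.23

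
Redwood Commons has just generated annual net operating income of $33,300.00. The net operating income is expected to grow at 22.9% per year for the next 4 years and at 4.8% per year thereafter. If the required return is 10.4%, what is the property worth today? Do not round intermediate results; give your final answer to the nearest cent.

D_1 = 40925.70000
D_2 = 50297.68530
D_3 = 61815.85523
D_4 = 75971.68608
Terminal value at year 4: TV = D_4×(1+g_2)/(r−g_2) = 79618.32701/0.056 = 1421755.83954
P_0 = D_1/(1+r)^1 + D_2/(1+r)^2 + D_3/(1+r)^3 + D_4/(1+r)^4 + TV/(1+r)^4
    = 37070.38043 + 41267.66083 + 45940.17677 + 51141.73664 + 957081.07147 = 1132501.02615

$1132501.03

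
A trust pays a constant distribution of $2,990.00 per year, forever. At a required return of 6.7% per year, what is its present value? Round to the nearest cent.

$44626.87

Level perpetuity: PV = C / r = $2,990.00 / 0.067 = $44,626.87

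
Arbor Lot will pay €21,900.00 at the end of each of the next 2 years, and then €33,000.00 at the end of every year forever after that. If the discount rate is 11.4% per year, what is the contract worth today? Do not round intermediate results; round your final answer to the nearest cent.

PV of 2-year annuity: €21,900.00 × [1 − (1+0.114)^−2] / 0.114 = 37306.00260
Perpetuity value at year 2: €33,000.00 / 0.114 = 289473.68421
PV of perpetuity: 289473.68421 / (1+0.114)^2 = 233259.15975
Total PV = 37306.00260 + 233259.15975 = 270565.16235

€270565.16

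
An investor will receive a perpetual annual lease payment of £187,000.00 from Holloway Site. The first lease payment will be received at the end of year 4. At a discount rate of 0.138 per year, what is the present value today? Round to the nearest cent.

Value at end of year 3: C / r = £187,000.00 / 0.138 = £1,355,072.4638
Discount to today: PV = £1,355,072.4638 / (1 + 0.138)^3 = £1,355,072.4638 / 1.473760 = £919,466.13

£919466.13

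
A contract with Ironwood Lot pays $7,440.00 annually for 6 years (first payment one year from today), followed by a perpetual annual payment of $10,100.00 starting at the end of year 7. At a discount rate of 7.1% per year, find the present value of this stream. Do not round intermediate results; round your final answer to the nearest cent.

$129613.57

PV of 6-year annuity: $7,440.00 × [1 − (1+0.071)^−6] / 0.071 = 35353.84079
Perpetuity value at year 6: $10,100.00 / 0.071 = 142253.52113
PV of perpetuity: 142253.52113 / (1+0.071)^6 = 94259.73188
Total PV = 35353.84079 + 94259.73188 = 129613.57267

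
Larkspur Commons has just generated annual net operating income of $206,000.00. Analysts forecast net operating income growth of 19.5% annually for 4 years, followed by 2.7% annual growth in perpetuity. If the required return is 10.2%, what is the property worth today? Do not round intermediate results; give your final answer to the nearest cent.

$4913660.64

D_1 = 246170.00000
D_2 = 294173.15000
D_3 = 351536.91425
D_4 = 420086.61253
Terminal value at year 4: TV = D_4×(1+g_2)/(r−g_2) = 431428.95107/0.075 = 5752386.01423
P_0 = D_1/(1+r)^1 + D_2/(1+r)^2 + D_3/(1+r)^3 + D_4/(1+r)^4 + TV/(1+r)^4
    = 223384.75499 + 242236.64448 + 262679.48290 + 284847.53363 + 3900512.22717 = 4913660.64316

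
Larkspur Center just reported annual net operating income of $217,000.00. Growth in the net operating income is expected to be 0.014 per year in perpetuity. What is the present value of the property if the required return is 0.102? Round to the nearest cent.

$2500431.82

D₁ = D₀ × (1 + g) = $217,000.00 × 1.014 = $220,038.0000
Growing perpetuity: P = D₁ / (r − g) = $220,038.0000 / (0.102 − 0.014) = $2,500,431.82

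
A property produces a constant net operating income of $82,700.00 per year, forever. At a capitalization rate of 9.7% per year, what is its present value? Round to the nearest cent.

$852577.32

Level perpetuity: PV = C / r = $82,700.00 / 0.097 = $852,577.32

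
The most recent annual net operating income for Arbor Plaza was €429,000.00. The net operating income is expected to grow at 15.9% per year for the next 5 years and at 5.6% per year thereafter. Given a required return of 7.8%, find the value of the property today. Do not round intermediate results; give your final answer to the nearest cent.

D_1 = 497211.00000
D_2 = 576267.54900
D_3 = 667894.08929
D_4 = 774089.24949
D_5 = 897169.44016
Terminal value at year 5: TV = D_5×(1+g_2)/(r−g_2) = 947410.92881/0.022 = 43064133.12753
P_0 = D_1/(1+r)^1 + D_2/(1+r)^2 + D_3/(1+r)^3 + D_4/(1+r)^4 + D_5/(1+r)^5 + TV/(1+r)^5
    = 461234.69388 + 495891.47514 + 533152.33738 + 573212.94900 + 616283.68079 + 29581616.67770 = 32261391.81388

€32261391.81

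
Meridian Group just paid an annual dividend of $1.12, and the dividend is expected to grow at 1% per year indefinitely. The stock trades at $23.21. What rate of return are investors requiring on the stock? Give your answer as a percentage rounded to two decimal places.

5.87%

D₁ = $1.12 × 1.01 = $1.1312
P = D₁/(r − g) ⇒ r = D₁/P + g = $1.1312/$23.21 + 0.01 = 0.048738 + 0.01 = 0.058738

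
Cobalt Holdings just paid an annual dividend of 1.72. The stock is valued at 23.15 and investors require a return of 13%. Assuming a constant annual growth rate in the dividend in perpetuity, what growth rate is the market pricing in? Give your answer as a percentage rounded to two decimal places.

5.18%

P = D₀(1+g)/(r−g) ⇒ P(r−g) = D₀(1+g) ⇒ g(P+D₀) = P·r − D₀
g = (P·r − D₀)/(P + D₀) = (23.15×0.13 − 1.72) / (23.15 + 1.72) = 0.051850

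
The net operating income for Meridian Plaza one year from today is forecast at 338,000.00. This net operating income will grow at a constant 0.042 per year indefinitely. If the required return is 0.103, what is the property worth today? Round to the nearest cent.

5540983.61

Growing perpetuity: P = D₁ / (r − g) = 338,000.0000 / (0.103 − 0.042) = 5,540,983.61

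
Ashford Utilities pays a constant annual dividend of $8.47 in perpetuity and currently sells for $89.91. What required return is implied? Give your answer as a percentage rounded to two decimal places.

P = C/r ⇒ r = C/P = $8.47/$89.91 = 0.094205

9.42%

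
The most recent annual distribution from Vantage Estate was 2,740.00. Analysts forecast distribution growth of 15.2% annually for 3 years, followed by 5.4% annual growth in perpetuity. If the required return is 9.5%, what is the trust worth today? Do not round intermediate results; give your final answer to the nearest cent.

91126.36

D_1 = 3156.48000
D_2 = 3636.26496
D_3 = 4188.97723
Terminal value at year 3: TV = D_3×(1+g_2)/(r−g_2) = 4415.18200/0.041 = 107687.36596
P_0 = D_1/(1+r)^1 + D_2/(1+r)^2 + D_3/(1+r)^3 + TV/(1+r)^3
    = 2882.63014 + 3032.68486 + 3190.55064 + 82020.49703 = 91126.36267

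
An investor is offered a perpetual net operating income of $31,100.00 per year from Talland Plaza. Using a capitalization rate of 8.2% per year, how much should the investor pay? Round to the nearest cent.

Level perpetuity: PV = C / r = $31,100.00 / 0.082 = $379,268.29

$379268.29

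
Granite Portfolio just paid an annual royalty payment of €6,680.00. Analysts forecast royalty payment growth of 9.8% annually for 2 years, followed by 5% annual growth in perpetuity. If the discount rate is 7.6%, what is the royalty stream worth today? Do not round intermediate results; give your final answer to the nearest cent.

€294685.99

D_1 = 7334.64000
D_2 = 8053.43472
Terminal value at year 2: TV = D_2×(1+g_2)/(r−g_2) = 8456.10646/0.026 = 325234.86369
P_0 = D_1/(1+r)^1 + D_2/(1+r)^2 + TV/(1+r)^2
    = 6816.57993 + 6955.95238 + 280913.46141 = 294685.99371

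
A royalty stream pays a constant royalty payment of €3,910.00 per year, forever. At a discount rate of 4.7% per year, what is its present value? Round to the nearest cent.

Level perpetuity: PV = C / r = €3,910.00 / 0.047 = €83,191.49

€83191.49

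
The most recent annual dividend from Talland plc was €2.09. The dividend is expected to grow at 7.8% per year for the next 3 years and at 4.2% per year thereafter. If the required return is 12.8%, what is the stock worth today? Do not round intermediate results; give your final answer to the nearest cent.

D_1 = 2.25302
D_2 = 2.42876
D_3 = 2.61820
Terminal value at year 3: TV = D_3×(1+g_2)/(r−g_2) = 2.72816/0.086 = 31.72282
P_0 = D_1/(1+r)^1 + D_2/(1+r)^2 + D_3/(1+r)^3 + TV/(1+r)^3
    = 1.99736 + 1.90882 + 1.82421 + 22.10266 = 27.83305

€27.83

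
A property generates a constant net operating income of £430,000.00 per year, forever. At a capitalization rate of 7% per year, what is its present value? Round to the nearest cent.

Level perpetuity: PV = C / r = £430,000.00 / 0.07 = £6,142,857.14

£6142857.14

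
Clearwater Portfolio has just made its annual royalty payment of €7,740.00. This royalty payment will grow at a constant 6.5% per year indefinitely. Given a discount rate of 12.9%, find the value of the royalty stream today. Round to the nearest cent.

D₁ = D₀ × (1 + g) = €7,740.00 × 1.065 = €8,243.1000
Growing perpetuity: P = D₁ / (r − g) = €8,243.1000 / (0.129 − 0.065) = €128,798.44

€128798.44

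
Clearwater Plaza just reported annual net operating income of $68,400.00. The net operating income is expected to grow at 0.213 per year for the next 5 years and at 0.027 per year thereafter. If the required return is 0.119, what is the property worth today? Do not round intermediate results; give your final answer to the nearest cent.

D_1 = 82969.20000
D_2 = 100641.63960
D_3 = 122078.30883
D_4 = 148080.98862
D_5 = 179622.23919
Terminal value at year 5: TV = D_5×(1+g_2)/(r−g_2) = 184472.03965/0.092 = 2005130.86576
P_0 = D_1/(1+r)^1 + D_2/(1+r)^2 + D_3/(1+r)^3 + D_4/(1+r)^4 + D_5/(1+r)^5 + TV/(1+r)^5
    = 74145.84450 + 80374.36049 + 87126.09407 + 94444.99742 + 102378.71481 + 1142858.04464 = 1581328.05593

$1581328.06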